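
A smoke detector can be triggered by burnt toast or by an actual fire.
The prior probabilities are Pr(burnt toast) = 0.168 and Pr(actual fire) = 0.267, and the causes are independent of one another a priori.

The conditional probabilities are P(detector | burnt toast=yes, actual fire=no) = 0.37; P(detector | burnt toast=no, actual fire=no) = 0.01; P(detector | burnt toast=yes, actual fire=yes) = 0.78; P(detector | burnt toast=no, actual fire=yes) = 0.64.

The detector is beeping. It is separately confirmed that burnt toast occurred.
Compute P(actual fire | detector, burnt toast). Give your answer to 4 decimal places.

P(detector | burnt toast) = 0.37·0.733 + 0.78·0.267 = 0.271210 + 0.208260 = 0.479470
Restricting to configurations with actual fire present: 0.78·0.267 = 0.208260.
P(actual fire | detector, burnt toast) = 0.208260 / 0.479470 ≈ 0.4344

P(actual fire | detector, burnt toast) ≈ 0.4344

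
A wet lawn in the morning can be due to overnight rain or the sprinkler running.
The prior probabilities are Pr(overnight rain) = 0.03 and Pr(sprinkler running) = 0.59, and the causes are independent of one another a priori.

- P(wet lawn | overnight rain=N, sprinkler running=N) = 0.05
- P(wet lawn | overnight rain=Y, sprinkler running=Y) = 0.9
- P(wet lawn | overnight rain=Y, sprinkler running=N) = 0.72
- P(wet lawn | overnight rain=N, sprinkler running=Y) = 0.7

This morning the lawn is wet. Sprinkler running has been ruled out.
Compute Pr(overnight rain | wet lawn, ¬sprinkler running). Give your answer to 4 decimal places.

By total probability over both values of overnight rain:
  P(wet lawn | ¬sprinkler running) = 0.05*0.97 + 0.72*0.03
        = 0.048500 + 0.021600 = 0.070100
Configurations with overnight rain contribute 0.021600, so
  P(overnight rain | wet lawn, ¬sprinkler running) = 0.021600 / 0.070100 ≈ 0.3081

Pr(overnight rain | wet lawn, ¬sprinkler running) ≈ 0.3081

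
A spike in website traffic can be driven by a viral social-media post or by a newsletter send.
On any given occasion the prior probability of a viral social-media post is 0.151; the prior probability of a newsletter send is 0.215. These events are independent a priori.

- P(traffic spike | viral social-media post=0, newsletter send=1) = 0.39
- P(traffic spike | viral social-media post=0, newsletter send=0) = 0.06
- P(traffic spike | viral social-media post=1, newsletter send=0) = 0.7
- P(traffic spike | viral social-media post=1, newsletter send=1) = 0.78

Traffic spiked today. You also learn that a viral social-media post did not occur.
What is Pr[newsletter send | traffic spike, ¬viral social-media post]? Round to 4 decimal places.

P(traffic spike | ¬viral social-media post) = 0.06*0.785 + 0.39*0.215 = 0.047100 + 0.083850 = 0.130950
The newsletter send-present share is 0.39*0.215 = 0.083850.
So P(newsletter send | traffic spike, ¬viral social-media post) = 0.083850/0.130950 ≈ 0.6403.

Pr[newsletter send | traffic spike, ¬viral social-media post] ≈ 0.6403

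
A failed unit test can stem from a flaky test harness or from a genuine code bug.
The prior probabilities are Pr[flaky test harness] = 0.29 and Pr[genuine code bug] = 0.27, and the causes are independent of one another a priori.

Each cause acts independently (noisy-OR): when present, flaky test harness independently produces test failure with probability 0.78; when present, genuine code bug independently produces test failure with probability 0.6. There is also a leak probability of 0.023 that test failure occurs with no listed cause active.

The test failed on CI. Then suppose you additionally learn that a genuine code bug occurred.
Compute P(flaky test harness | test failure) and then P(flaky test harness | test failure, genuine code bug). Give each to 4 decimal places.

Under noisy-OR, P(test failure | causes) = 1 − (1−0.023)·∏(1−qᵢ) over the active causes.
For the numerator, keep only flaky test harness=true terms: 0.166197 + 0.071568 = 0.237765
Denominator P(test failure): 0.023*0.71*0.73 + 0.6092*0.71*0.27 + 0.78506*0.29*0.73 + 0.914024*0.29*0.27 = 0.366470
P(flaky test harness | test failure) = 0.237765/0.366470 ≈ 0.6488

Now also conditioning on genuine code bug=true:
P(test failure | genuine code bug) = 0.6092*0.71 + 0.914024*0.29 = 0.432532 + 0.265067 = 0.697599
The flaky test harness-present share is 0.914024*0.29 = 0.265067.
Hence the posterior is 0.265067/0.697599 ≈ 0.3800.
Conditioning on genuine code bug lowers the posterior on flaky test harness: the classic explaining-away effect in a common-effect structure.

P(flaky test harness | test failure) ≈ 0.6488; P(flaky test harness | test failure, genuine code bug) ≈ 0.3800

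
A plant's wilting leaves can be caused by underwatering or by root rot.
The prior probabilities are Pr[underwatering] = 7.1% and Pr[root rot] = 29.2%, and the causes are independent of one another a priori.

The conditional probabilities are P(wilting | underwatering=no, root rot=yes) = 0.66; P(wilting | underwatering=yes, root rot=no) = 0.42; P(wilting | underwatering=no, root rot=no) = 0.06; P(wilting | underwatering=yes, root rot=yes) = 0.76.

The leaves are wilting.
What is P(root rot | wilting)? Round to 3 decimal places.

Sum P(wilting|·) weighted by the priors over the 4 (underwatering, root rot) configurations:
  P(wilting) = 0.06·0.929·0.708 + 0.66·0.929·0.292 + 0.42·0.071·0.708 + 0.76·0.071·0.292
        = 0.039464 + 0.179037 + 0.021113 + 0.015756 = 0.255370
Configurations with root rot contribute 0.194793, so
  P(root rot | wilting) = 0.194793 / 0.255370 ≈ 0.763

P(root rot | wilting) ≈ 0.763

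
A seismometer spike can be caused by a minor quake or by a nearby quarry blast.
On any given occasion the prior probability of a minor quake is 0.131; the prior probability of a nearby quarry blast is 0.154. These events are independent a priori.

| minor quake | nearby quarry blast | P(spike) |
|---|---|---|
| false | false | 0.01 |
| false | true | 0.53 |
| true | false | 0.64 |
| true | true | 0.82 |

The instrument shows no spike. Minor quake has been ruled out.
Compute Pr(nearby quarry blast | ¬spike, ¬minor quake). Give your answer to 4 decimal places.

Weight on nearby quarry blast=true, given the evidence: 0.47·0.154 = 0.072380
Normalizer over all consistent configurations: 0.99·0.846 + 0.47·0.154 = 0.909920
P(nearby quarry blast | ¬spike, ¬minor quake) = 0.072380/0.909920 ≈ 0.0795

Pr(nearby quarry blast | ¬spike, ¬minor quake) ≈ 0.0795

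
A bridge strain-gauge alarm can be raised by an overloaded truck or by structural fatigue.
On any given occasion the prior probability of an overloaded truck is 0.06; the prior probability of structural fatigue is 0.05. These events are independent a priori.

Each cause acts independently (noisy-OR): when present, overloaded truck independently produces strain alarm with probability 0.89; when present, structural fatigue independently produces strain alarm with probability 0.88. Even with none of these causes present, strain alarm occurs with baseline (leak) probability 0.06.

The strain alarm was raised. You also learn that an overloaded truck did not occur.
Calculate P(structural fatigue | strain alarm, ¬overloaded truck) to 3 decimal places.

P(structural fatigue | strain alarm, ¬overloaded truck) ≈ 0.438

Under noisy-OR, P(strain alarm | causes) = 1 − (1−0.06)·∏(1−qᵢ) over the active causes.
P(strain alarm | ¬overloaded truck) = 0.06·0.95 + 0.8872·0.05 = 0.057000 + 0.044360 = 0.101360
Of this, 0.044360 comes from 0.8872·0.05 (the structural fatigue=true cases).
Hence the posterior is 0.044360/0.101360 ≈ 0.438.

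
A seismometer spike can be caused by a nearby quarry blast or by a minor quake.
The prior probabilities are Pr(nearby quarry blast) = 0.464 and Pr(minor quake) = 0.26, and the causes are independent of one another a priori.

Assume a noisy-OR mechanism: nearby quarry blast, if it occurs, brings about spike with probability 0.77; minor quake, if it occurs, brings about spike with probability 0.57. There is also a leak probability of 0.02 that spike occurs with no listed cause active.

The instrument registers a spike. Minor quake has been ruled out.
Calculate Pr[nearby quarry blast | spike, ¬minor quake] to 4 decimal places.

Pr[nearby quarry blast | spike, ¬minor quake] ≈ 0.9710

Under noisy-OR, P(spike | causes) = 1 − (1−0.02)·∏(1−qᵢ) over the active causes.
Sum P(spike|·) weighted by the priors over both values of nearby quarry blast:
  P(spike | ¬minor quake) = 0.02×0.536 + 0.7746×0.464
        = 0.010720 + 0.359414 = 0.370134
Keeping only the nearby quarry blast-present terms gives 0.359414, so
  P(nearby quarry blast | spike, ¬minor quake) = 0.359414 / 0.370134 ≈ 0.9710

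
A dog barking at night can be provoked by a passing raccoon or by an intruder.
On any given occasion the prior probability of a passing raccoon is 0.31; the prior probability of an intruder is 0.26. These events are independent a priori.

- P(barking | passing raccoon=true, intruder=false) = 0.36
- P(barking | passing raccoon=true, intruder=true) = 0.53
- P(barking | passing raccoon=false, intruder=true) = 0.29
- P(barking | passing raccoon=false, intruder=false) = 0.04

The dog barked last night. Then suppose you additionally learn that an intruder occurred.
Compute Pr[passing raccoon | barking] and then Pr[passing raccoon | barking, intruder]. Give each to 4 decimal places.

Numerator (weight on configurations with passing raccoon): 0.082584 + 0.042718 = 0.125302
Normalizer over all consistent configurations: 0.04*0.69*0.74 + 0.29*0.69*0.26 + 0.36*0.31*0.74 + 0.53*0.31*0.26 = 0.197752
P(passing raccoon | barking) = 0.125302/0.197752 ≈ 0.6336

With the extra evidence:
For the numerator, keep only passing raccoon=true terms: 0.53×0.31 = 0.164300
The normalizing constant is 0.29×0.69 + 0.53×0.31 = 0.364400
Posterior = 0.164300 / 0.364400 ≈ 0.4509

Pr[passing raccoon | barking] ≈ 0.6336; Pr[passing raccoon | barking, intruder] ≈ 0.4509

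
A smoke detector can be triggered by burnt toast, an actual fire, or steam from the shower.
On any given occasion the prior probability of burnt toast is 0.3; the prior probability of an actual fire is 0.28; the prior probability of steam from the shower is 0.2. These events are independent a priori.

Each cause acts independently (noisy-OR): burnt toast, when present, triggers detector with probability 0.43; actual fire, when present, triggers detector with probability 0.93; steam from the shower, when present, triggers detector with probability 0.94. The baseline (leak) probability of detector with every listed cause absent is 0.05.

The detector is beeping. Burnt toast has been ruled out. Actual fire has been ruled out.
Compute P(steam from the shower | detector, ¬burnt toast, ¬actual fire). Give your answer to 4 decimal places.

P(steam from the shower | detector, ¬burnt toast, ¬actual fire) ≈ 0.8250

Under noisy-OR, P(detector | causes) = 1 − (1−0.05)·∏(1−qᵢ) over the active causes.
For the numerator, keep only steam from the shower=true terms: 0.943·0.2 = 0.188600
Denominator P(detector | ¬burnt toast, ¬actual fire): 0.05·0.8 + 0.943·0.2 = 0.228600
P(steam from the shower | detector, ¬burnt toast, ¬actual fire) = 0.188600/0.228600 ≈ 0.8250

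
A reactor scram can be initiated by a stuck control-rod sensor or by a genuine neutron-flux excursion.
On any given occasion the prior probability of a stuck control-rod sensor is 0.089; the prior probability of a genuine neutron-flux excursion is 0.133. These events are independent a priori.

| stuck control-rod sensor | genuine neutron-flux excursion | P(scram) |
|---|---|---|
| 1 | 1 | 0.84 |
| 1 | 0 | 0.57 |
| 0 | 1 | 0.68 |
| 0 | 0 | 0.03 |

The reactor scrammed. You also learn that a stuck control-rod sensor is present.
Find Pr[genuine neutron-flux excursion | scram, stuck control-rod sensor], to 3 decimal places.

Numerator (weight on configurations with genuine neutron-flux excursion): 0.84·0.133 = 0.111720
Denominator P(scram | stuck control-rod sensor): 0.57·0.867 + 0.84·0.133 = 0.605910
Posterior = 0.111720 / 0.605910 ≈ 0.184

Pr[genuine neutron-flux excursion | scram, stuck control-rod sensor] ≈ 0.184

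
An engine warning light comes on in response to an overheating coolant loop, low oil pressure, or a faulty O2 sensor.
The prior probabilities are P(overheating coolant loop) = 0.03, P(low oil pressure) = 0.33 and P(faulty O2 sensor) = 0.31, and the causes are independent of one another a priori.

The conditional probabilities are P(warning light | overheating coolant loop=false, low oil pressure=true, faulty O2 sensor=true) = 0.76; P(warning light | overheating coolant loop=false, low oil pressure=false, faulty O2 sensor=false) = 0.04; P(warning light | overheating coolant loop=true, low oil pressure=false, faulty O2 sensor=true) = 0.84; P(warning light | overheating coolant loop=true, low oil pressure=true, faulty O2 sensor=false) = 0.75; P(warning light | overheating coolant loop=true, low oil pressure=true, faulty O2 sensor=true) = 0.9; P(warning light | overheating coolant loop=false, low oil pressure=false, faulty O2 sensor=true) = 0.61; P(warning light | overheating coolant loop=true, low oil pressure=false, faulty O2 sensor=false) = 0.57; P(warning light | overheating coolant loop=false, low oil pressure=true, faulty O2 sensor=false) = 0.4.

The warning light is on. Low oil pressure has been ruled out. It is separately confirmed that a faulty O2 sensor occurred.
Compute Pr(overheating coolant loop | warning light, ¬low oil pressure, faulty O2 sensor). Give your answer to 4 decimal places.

Numerator (weight on configurations with overheating coolant loop): 0.84·0.03 = 0.025200
Normalizer over all consistent configurations: 0.61·0.97 + 0.84·0.03 = 0.616900
P(overheating coolant loop | warning light, ¬low oil pressure, faulty O2 sensor) = 0.025200/0.616900 ≈ 0.0408

Pr(overheating coolant loop | warning light, ¬low oil pressure, faulty O2 sensor) ≈ 0.0408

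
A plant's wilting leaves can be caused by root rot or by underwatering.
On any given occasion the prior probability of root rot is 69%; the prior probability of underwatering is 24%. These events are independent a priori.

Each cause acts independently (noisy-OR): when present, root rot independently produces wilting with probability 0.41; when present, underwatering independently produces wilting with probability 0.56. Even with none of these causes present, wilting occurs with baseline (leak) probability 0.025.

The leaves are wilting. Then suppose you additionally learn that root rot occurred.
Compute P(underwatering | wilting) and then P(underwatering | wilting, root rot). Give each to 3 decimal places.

Under noisy-OR, P(wilting | causes) = 1 − (1−0.025)·∏(1−qᵢ) over the active causes.
By total probability over the 4 (root rot, underwatering) configurations:
  P(wilting) = 0.025*0.31*0.76 + 0.571*0.31*0.24 + 0.42475*0.69*0.76 + 0.74689*0.69*0.24
        = 0.005890 + 0.042482 + 0.222739 + 0.123685 = 0.394796
The terms with underwatering present sum to 0.166167, so
  P(underwatering | wilting) = 0.166167 / 0.394796 ≈ 0.421

Now also conditioning on root rot=true:
P(wilting | root rot) = 0.42475·0.76 + 0.74689·0.24 = 0.322810 + 0.179254 = 0.502064
Restricting to configurations with underwatering present: 0.74689·0.24 = 0.179254.
Hence the posterior is 0.179254/0.502064 ≈ 0.357.

P(underwatering | wilting) ≈ 0.421; P(underwatering | wilting, root rot) ≈ 0.357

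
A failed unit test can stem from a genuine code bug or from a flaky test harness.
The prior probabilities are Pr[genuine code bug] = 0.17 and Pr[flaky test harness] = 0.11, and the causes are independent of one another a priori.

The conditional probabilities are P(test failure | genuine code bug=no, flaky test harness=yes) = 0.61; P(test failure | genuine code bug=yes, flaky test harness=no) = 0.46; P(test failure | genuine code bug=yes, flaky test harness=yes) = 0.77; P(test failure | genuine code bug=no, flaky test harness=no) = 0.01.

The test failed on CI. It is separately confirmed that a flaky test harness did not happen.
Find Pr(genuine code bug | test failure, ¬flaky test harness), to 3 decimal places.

Pr(genuine code bug | test failure, ¬flaky test harness) ≈ 0.904

P(test failure | ¬flaky test harness) = 0.01×0.83 + 0.46×0.17 = 0.008300 + 0.078200 = 0.086500
Restricting to configurations with genuine code bug present: 0.46×0.17 = 0.078200.
So P(genuine code bug | test failure, ¬flaky test harness) = 0.078200/0.086500 ≈ 0.904.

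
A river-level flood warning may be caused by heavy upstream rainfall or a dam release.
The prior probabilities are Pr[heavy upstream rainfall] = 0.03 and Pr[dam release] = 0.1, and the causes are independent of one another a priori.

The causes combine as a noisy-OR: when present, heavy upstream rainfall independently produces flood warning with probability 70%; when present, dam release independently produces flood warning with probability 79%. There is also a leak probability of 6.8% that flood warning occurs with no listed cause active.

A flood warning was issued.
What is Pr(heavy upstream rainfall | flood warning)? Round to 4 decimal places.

Pr(heavy upstream rainfall | flood warning) ≈ 0.1395

Under noisy-OR, P(flood warning | causes) = 1 − (1−0.068)·∏(1−qᵢ) over the active causes.
For the numerator, keep only heavy upstream rainfall=true terms: 0.019451 + 0.002824 = 0.022275
Denominator P(flood warning): 0.068*0.97*0.9 + 0.80428*0.97*0.1 + 0.7204*0.03*0.9 + 0.941284*0.03*0.1 = 0.159654
Posterior = 0.022275 / 0.159654 ≈ 0.1395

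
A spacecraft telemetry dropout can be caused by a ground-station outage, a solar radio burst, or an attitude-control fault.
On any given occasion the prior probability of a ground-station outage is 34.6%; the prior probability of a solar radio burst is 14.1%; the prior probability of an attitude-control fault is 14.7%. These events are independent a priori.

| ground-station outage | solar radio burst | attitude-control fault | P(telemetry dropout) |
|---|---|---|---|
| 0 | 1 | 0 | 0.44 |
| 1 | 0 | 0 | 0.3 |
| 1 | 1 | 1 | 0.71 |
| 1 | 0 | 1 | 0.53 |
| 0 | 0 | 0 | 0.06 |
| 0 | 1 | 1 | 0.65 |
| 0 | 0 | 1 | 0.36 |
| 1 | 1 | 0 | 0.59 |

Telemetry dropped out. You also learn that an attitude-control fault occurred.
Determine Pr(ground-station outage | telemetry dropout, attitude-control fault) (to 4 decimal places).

P(telemetry dropout | attitude-control fault) = 0.36*0.654*0.859 + 0.65*0.654*0.141 + 0.53*0.346*0.859 + 0.71*0.346*0.141 = 0.202243 + 0.059939 + 0.157523 + 0.034638 = 0.454343
Of this, 0.192161 comes from 0.157523 + 0.034638 (the ground-station outage=true cases).
P(ground-station outage | telemetry dropout, attitude-control fault) = 0.192161 / 0.454343 ≈ 0.4229

Pr(ground-station outage | telemetry dropout, attitude-control fault) ≈ 0.4229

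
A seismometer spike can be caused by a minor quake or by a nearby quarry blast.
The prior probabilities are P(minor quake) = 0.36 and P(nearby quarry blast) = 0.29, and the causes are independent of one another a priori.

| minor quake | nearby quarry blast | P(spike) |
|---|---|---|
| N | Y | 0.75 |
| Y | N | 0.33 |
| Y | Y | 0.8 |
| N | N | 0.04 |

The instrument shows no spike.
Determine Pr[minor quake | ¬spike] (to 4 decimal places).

P(¬spike) = 0.96*0.64*0.71 + 0.25*0.64*0.29 + 0.67*0.36*0.71 + 0.2*0.36*0.29 = 0.436224 + 0.046400 + 0.171252 + 0.020880 = 0.674756
The minor quake-present share is 0.171252 + 0.020880 = 0.192132.
Hence the posterior is 0.192132/0.674756 ≈ 0.2847.

Pr[minor quake | ¬spike] ≈ 0.2847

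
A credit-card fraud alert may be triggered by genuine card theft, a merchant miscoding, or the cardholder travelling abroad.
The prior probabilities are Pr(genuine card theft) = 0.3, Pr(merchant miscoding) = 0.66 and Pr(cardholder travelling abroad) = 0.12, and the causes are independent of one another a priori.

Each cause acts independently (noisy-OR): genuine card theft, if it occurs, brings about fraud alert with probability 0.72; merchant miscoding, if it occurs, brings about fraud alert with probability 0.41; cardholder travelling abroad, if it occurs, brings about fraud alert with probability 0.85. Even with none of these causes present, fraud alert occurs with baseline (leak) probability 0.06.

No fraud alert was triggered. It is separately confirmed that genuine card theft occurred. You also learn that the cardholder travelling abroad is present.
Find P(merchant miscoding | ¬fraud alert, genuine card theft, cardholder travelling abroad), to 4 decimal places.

Under noisy-OR, P(fraud alert | causes) = 1 − (1−0.06)·∏(1−qᵢ) over the active causes.
Numerator (weight on configurations with merchant miscoding): 0.023293×0.66 = 0.015373
Denominator P(¬fraud alert | genuine card theft, cardholder travelling abroad): 0.03948×0.34 + 0.023293×0.66 = 0.028796
Posterior = 0.015373 / 0.028796 ≈ 0.5339

P(merchant miscoding | ¬fraud alert, genuine card theft, cardholder travelling abroad) ≈ 0.5339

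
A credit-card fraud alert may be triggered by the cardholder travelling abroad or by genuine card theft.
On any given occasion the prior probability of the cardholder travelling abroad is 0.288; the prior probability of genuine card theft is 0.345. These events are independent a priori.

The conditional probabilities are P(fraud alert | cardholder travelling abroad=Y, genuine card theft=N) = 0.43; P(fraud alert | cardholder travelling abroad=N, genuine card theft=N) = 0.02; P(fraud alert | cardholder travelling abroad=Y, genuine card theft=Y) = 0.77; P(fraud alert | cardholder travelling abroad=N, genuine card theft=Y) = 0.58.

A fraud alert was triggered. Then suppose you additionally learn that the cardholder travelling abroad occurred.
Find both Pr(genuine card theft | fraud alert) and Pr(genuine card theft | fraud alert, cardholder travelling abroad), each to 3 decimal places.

Pr(genuine card theft | fraud alert) ≈ 0.708; Pr(genuine card theft | fraud alert, cardholder travelling abroad) ≈ 0.485

For the numerator, keep only genuine card theft=true terms: 0.142471 + 0.076507 = 0.218978
Normalizer over all consistent configurations: 0.02×0.712×0.655 + 0.58×0.712×0.345 + 0.43×0.288×0.655 + 0.77×0.288×0.345 = 0.309420
P(genuine card theft | fraud alert) = 0.218978/0.309420 ≈ 0.708

Now condition on the additional information:
For the numerator, keep only genuine card theft=true terms: 0.77·0.345 = 0.265650
Normalizer over all consistent configurations: 0.43·0.655 + 0.77·0.345 = 0.547300
Posterior = 0.265650 / 0.547300 ≈ 0.485
The drop from 0.708 to 0.485 is the explaining-away (discounting) effect.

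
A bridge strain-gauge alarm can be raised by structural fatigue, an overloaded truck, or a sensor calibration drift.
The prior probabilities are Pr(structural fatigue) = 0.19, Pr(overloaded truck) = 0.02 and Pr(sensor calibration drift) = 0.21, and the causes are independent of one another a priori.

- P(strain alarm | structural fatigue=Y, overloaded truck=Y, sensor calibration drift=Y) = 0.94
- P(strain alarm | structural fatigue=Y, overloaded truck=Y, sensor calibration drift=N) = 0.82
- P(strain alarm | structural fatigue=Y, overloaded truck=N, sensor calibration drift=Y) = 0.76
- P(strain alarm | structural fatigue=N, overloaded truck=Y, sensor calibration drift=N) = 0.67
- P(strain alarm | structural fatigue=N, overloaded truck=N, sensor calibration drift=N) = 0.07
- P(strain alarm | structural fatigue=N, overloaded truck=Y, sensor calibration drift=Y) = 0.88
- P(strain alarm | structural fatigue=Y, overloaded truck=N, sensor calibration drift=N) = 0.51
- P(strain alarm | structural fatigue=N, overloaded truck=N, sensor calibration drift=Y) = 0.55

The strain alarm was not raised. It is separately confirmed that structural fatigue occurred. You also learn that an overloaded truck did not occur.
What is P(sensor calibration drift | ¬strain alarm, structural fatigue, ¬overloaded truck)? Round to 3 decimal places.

P(¬strain alarm | structural fatigue, ¬overloaded truck) = 0.49×0.79 + 0.24×0.21 = 0.387100 + 0.050400 = 0.437500
The sensor calibration drift-present share is 0.24×0.21 = 0.050400.
Hence the posterior is 0.050400/0.437500 ≈ 0.115.

P(sensor calibration drift | ¬strain alarm, structural fatigue, ¬overloaded truck) ≈ 0.115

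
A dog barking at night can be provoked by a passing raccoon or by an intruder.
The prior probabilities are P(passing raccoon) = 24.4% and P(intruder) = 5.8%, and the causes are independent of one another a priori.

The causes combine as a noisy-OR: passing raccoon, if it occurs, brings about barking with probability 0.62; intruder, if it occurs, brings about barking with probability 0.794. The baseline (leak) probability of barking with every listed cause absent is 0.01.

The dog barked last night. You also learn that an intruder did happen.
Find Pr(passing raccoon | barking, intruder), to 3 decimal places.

Under noisy-OR, P(barking | causes) = 1 − (1−0.01)·∏(1−qᵢ) over the active causes.
By total probability over both values of passing raccoon:
  P(barking | intruder) = 0.79606×0.756 + 0.922503×0.244
        = 0.601821 + 0.225091 = 0.826912
Configurations with passing raccoon contribute 0.225091, so
  P(passing raccoon | barking, intruder) = 0.225091 / 0.826912 ≈ 0.272

Pr(passing raccoon | barking, intruder) ≈ 0.272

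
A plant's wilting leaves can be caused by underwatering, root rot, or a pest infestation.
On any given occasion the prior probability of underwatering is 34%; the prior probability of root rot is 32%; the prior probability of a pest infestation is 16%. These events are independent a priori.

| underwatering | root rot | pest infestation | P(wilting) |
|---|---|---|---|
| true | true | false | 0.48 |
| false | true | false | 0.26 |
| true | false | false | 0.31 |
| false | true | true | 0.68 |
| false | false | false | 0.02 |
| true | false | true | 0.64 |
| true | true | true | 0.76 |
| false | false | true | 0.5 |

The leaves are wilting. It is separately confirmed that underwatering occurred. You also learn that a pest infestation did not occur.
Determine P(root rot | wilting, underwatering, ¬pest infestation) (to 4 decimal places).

P(wilting | underwatering, ¬pest infestation) = 0.31*0.68 + 0.48*0.32 = 0.210800 + 0.153600 = 0.364400
The root rot-present share is 0.48*0.32 = 0.153600.
P(root rot | wilting, underwatering, ¬pest infestation) = 0.153600 / 0.364400 ≈ 0.4215

P(root rot | wilting, underwatering, ¬pest infestation) ≈ 0.4215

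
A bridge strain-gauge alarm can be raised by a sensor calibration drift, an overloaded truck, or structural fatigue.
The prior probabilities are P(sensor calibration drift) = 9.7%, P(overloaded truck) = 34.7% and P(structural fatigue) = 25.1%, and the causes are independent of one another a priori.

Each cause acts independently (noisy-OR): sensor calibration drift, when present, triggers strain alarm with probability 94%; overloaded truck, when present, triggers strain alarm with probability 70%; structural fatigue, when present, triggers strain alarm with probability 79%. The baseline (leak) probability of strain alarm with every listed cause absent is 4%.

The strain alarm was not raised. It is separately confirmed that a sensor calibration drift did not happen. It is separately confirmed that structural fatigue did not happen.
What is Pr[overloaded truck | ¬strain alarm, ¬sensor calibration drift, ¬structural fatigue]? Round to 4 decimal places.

Under noisy-OR, P(strain alarm | causes) = 1 − (1−0.04)·∏(1−qᵢ) over the active causes.
P(¬strain alarm | ¬sensor calibration drift, ¬structural fatigue) = 0.96·0.653 + 0.288·0.347 = 0.626880 + 0.099936 = 0.726816
The overloaded truck-present share is 0.288·0.347 = 0.099936.
So P(overloaded truck | ¬strain alarm, ¬sensor calibration drift, ¬structural fatigue) = 0.099936/0.726816 ≈ 0.1375.

Pr[overloaded truck | ¬strain alarm, ¬sensor calibration drift, ¬structural fatigue] ≈ 0.1375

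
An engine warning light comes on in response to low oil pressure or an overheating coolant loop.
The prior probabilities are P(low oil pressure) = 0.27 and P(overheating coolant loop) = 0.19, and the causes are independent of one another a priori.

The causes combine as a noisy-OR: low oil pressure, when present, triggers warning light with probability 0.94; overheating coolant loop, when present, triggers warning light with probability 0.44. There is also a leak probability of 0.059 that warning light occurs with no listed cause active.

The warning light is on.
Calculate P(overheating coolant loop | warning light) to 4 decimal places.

P(overheating coolant loop | warning light) ≈ 0.3234

Under noisy-OR, P(warning light | causes) = 1 − (1−0.059)·∏(1−qᵢ) over the active causes.
Sum P(warning light|·) weighted by the priors over the 4 (low oil pressure, overheating coolant loop) configurations:
  P(warning light) = 0.059×0.73×0.81 + 0.47304×0.73×0.19 + 0.94354×0.27×0.81 + 0.968382×0.27×0.19
        = 0.034887 + 0.065611 + 0.206352 + 0.049678 = 0.356528
Keeping only the overheating coolant loop-present terms gives 0.115289, so
  P(overheating coolant loop | warning light) = 0.115289 / 0.356528 ≈ 0.3234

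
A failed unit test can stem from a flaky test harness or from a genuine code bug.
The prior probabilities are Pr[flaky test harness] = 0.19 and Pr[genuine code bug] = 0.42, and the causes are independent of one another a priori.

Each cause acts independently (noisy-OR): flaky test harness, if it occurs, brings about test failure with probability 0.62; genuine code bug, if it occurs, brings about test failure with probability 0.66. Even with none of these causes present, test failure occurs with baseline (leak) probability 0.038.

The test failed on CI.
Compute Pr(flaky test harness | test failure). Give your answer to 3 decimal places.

Under noisy-OR, P(test failure | causes) = 1 − (1−0.038)·∏(1−qᵢ) over the active causes.
P(test failure) = 0.038·0.81·0.58 + 0.67292·0.81·0.42 + 0.63444·0.19·0.58 + 0.87571·0.19·0.42 = 0.017852 + 0.228927 + 0.069915 + 0.069882 = 0.386576
The flaky test harness-present share is 0.069915 + 0.069882 = 0.139797.
So P(flaky test harness | test failure) = 0.139797/0.386576 ≈ 0.362.

Pr(flaky test harness | test failure) ≈ 0.362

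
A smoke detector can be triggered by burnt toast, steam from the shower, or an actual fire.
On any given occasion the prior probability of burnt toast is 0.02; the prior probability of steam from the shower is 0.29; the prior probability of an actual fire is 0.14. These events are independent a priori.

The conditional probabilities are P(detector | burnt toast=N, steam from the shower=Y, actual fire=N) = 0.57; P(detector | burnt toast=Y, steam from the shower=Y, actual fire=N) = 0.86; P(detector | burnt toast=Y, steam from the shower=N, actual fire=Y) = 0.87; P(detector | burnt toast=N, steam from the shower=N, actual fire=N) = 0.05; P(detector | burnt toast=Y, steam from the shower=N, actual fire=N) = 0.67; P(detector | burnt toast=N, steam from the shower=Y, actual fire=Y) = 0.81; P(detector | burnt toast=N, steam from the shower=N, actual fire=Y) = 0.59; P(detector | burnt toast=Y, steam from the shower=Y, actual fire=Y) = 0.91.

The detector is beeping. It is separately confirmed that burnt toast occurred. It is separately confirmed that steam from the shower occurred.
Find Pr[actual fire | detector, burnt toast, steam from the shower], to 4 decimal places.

P(detector | burnt toast, steam from the shower) = 0.86×0.86 + 0.91×0.14 = 0.739600 + 0.127400 = 0.867000
The actual fire-present share is 0.91×0.14 = 0.127400.
Hence the posterior is 0.127400/0.867000 ≈ 0.1469.

Pr[actual fire | detector, burnt toast, steam from the shower] ≈ 0.1469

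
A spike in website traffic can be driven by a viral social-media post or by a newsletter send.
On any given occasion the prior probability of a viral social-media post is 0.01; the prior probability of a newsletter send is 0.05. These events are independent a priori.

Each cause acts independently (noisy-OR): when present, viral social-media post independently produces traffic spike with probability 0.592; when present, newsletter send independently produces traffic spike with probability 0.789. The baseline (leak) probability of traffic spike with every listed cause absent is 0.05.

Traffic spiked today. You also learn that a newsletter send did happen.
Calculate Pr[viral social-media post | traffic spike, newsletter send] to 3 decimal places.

Under noisy-OR, P(traffic spike | causes) = 1 − (1−0.05)·∏(1−qᵢ) over the active causes.
P(traffic spike | newsletter send) = 0.79955×0.99 + 0.918216×0.01 = 0.791554 + 0.009182 = 0.800736
Restricting to configurations with viral social-media post present: 0.918216×0.01 = 0.009182.
P(viral social-media post | traffic spike, newsletter send) = 0.009182 / 0.800736 ≈ 0.011

Pr[viral social-media post | traffic spike, newsletter send] ≈ 0.011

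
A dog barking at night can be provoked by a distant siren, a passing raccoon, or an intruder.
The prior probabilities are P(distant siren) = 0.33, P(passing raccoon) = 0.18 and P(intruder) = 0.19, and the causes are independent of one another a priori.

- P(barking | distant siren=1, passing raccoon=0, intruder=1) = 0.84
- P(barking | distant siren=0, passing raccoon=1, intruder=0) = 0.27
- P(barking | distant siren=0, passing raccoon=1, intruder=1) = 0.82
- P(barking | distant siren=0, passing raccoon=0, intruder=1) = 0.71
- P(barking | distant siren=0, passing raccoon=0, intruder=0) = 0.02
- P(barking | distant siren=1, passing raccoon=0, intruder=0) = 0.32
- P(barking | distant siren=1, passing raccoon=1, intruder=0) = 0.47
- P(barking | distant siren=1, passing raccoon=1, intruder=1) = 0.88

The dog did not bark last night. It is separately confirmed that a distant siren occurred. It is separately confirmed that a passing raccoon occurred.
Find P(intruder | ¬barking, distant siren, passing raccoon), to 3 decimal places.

P(¬barking | distant siren, passing raccoon) = 0.53·0.81 + 0.12·0.19 = 0.429300 + 0.022800 = 0.452100
Restricting to configurations with intruder present: 0.12·0.19 = 0.022800.
Hence the posterior is 0.022800/0.452100 ≈ 0.050.

P(intruder | ¬barking, distant siren, passing raccoon) ≈ 0.050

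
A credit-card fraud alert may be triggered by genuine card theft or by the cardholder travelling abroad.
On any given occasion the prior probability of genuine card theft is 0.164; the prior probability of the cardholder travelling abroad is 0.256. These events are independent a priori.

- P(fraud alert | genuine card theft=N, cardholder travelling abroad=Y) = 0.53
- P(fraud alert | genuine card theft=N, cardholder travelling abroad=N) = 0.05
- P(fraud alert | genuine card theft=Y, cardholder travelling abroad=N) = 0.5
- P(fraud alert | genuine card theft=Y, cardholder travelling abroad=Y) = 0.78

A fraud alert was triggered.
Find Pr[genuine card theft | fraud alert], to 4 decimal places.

Pr[genuine card theft | fraud alert] ≈ 0.3935

Weight on genuine card theft=true, given the evidence: 0.061008 + 0.032748 = 0.093756
Normalizer over all consistent configurations: 0.05·0.836·0.744 + 0.53·0.836·0.256 + 0.5·0.164·0.744 + 0.78·0.164·0.256 = 0.238283
Posterior = 0.093756 / 0.238283 ≈ 0.3935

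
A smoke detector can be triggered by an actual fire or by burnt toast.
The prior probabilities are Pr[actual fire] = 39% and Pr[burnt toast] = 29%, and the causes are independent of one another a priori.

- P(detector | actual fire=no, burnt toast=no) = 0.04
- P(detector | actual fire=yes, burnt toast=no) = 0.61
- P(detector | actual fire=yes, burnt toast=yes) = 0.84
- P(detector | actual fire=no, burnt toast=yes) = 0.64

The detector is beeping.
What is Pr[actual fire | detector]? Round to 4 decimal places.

By total probability over the 4 (actual fire, burnt toast) configurations:
  P(detector) = 0.04·0.61·0.71 + 0.64·0.61·0.29 + 0.61·0.39·0.71 + 0.84·0.39·0.29
        = 0.017324 + 0.113216 + 0.168909 + 0.095004 = 0.394453
Keeping only the actual fire-present terms gives 0.263913, so
  P(actual fire | detector) = 0.263913 / 0.394453 ≈ 0.6691

Pr[actual fire | detector] ≈ 0.6691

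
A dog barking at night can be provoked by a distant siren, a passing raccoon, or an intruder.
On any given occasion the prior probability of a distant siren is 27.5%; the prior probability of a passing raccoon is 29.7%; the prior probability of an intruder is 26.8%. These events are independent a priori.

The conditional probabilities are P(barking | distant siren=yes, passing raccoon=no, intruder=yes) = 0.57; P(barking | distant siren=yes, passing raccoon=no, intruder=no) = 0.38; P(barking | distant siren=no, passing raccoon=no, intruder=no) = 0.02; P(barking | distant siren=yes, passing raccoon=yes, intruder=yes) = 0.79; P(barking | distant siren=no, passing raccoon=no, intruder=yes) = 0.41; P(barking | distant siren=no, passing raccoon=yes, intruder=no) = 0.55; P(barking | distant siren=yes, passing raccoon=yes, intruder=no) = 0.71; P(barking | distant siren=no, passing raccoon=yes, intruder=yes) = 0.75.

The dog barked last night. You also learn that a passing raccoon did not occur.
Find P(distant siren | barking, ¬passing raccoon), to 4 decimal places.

Numerator (weight on configurations with distant siren): 0.076494 + 0.042009 = 0.118503
The normalizing constant is 0.02*0.725*0.732 + 0.41*0.725*0.268 + 0.38*0.275*0.732 + 0.57*0.275*0.268 = 0.208780
Posterior = 0.118503 / 0.208780 ≈ 0.5676

P(distant siren | barking, ¬passing raccoon) ≈ 0.5676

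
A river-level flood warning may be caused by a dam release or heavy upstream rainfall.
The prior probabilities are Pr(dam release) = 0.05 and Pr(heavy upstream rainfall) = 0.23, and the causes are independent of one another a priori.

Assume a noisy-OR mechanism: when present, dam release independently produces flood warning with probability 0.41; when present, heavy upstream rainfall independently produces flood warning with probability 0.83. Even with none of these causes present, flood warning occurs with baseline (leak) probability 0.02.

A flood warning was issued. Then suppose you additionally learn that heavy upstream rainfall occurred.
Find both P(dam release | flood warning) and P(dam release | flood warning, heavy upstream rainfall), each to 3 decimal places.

P(dam release | flood warning) ≈ 0.119; P(dam release | flood warning, heavy upstream rainfall) ≈ 0.054

Under noisy-OR, P(flood warning | causes) = 1 − (1−0.02)·∏(1−qᵢ) over the active causes.
Weight on dam release=true, given the evidence: 0.016239 + 0.010370 = 0.026609
The normalizing constant is 0.02×0.95×0.77 + 0.8334×0.95×0.23 + 0.4218×0.05×0.77 + 0.901706×0.05×0.23 = 0.223337
Posterior = 0.026609 / 0.223337 ≈ 0.119

Now condition on the additional information:
P(flood warning | heavy upstream rainfall) = 0.8334·0.95 + 0.901706·0.05 = 0.791730 + 0.045085 = 0.836815
The dam release-present share is 0.901706·0.05 = 0.045085.
P(dam release | flood warning, heavy upstream rainfall) = 0.045085 / 0.836815 ≈ 0.054
The drop from 0.119 to 0.054 is the explaining-away (discounting) effect.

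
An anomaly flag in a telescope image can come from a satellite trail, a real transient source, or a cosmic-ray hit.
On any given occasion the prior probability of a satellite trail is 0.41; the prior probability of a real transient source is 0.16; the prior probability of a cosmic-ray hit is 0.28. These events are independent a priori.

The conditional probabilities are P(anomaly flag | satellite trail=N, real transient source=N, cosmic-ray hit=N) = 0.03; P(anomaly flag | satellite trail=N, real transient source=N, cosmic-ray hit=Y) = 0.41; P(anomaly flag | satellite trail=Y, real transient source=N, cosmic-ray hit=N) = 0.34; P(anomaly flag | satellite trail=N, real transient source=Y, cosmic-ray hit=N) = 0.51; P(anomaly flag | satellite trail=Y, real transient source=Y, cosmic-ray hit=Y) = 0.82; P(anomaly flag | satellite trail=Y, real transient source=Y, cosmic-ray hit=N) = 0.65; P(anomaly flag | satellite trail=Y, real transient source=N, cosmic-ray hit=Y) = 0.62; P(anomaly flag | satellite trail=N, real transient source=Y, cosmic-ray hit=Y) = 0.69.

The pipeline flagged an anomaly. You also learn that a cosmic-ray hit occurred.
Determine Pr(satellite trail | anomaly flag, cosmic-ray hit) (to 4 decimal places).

Pr(satellite trail | anomaly flag, cosmic-ray hit) ≈ 0.4991

P(anomaly flag | cosmic-ray hit) = 0.41·0.59·0.84 + 0.69·0.59·0.16 + 0.62·0.41·0.84 + 0.82·0.41·0.16 = 0.203196 + 0.065136 + 0.213528 + 0.053792 = 0.535652
The satellite trail-present share is 0.213528 + 0.053792 = 0.267320.
P(satellite trail | anomaly flag, cosmic-ray hit) = 0.267320 / 0.535652 ≈ 0.4991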